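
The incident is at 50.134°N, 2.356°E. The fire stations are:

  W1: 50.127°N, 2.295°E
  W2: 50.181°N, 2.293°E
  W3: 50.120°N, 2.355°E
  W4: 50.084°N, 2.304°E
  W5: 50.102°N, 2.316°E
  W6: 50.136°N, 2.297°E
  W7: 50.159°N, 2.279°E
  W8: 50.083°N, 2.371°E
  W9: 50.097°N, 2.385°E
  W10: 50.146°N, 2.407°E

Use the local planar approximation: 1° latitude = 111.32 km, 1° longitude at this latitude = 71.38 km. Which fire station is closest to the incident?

Distances from 50.134°N, 2.356°E:
W1: √((-0.007·111.32)² + (-0.061·71.38)²) = √(0.60721 + 18.95888) = 4.423 km
W2: √((0.047·111.32)² + (-0.063·71.38)²) = √(27.37424 + 20.22247) = 6.899 km
W3: √((-0.014·111.32)² + (-0.001·71.38)²) = √(2.42886 + 0.00510) = 1.560 km
W4: √((-0.050·111.32)² + (-0.052·71.38)²) = √(30.98036 + 13.77716) = 6.690 km
W5: √((-0.032·111.32)² + (-0.040·71.38)²) = √(12.68955 + 8.15217) = 4.565 km
W6: √((0.002·111.32)² + (-0.059·71.38)²) = √(0.04957 + 17.73606) = 4.217 km
W7: √((0.025·111.32)² + (-0.077·71.38)²) = √(7.74509 + 30.20887) = 6.161 km
W8: √((-0.051·111.32)² + (0.015·71.38)²) = √(32.23196 + 1.14640) = 5.777 km
W9: √((-0.037·111.32)² + (0.029·71.38)²) = √(16.96484 + 4.28498) = 4.610 km
W10: √((0.012·111.32)² + (0.051·71.38)²) = √(1.78447 + 13.25237) = 3.878 km
Minimum: W3 at 1.560 km.

W3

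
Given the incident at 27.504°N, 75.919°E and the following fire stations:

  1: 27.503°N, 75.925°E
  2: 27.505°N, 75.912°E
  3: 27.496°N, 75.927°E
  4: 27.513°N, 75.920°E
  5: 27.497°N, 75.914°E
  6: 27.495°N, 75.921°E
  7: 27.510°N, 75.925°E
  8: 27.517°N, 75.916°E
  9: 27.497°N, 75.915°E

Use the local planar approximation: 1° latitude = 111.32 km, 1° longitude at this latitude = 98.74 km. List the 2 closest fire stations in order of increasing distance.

1, 2

Distances from 27.504°N, 75.919°E:
1: 0.603 km
2: 0.700 km
3: 1.190 km
4: 1.007 km
5: 0.922 km
6: 1.021 km
7: 0.893 km
8: 1.477 km
9: 0.874 km
Sorted: 1 (0.603 km) < 2 (0.700 km) < 9 (0.874 km) < 7 (0.893 km) < …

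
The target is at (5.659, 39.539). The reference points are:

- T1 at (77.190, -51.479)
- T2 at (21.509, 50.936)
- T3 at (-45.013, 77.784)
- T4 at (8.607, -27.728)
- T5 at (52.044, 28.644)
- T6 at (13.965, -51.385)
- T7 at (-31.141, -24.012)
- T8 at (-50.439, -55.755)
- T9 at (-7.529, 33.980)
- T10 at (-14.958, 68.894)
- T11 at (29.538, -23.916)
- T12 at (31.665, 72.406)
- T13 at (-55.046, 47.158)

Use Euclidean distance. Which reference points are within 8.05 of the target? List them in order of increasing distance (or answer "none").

Distances from (5.659, 39.539):
T1: 115.763
T2: 19.522
T3: 63.485
T4: 67.332
T5: 47.647
T6: 91.303
T7: 73.437
T8: 110.580
T9: 14.312
T10: 35.872
T11: 67.799
T12: 41.911
T13: 61.181
Threshold 8.05: none within range.

none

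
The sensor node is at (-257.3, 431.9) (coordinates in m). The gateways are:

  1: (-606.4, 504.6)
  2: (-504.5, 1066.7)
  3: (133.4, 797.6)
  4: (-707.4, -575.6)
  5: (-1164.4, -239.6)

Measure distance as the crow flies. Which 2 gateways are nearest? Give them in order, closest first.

Distances from (-257.3, 431.9):
1: √((-349.1)² + (72.7)²) = √(121870.810 + 5285.290) = 356.6 m
2: √((-247.2)² + (634.8)²) = √(61107.840 + 402971.040) = 681.2 m
3: √((390.7)² + (365.7)²) = √(152646.490 + 133736.490) = 535.1 m
4: √((-450.1)² + (-1007.5)²) = √(202590.010 + 1015056.250) = 1103.5 m
5: √((-907.1)² + (-671.5)²) = √(822830.410 + 450912.250) = 1128.6 m
Sorted: 1 (356.6 m) < 3 (535.1 m) < 2 (681.2 m) < 4 (1103.5 m) < …

1, 3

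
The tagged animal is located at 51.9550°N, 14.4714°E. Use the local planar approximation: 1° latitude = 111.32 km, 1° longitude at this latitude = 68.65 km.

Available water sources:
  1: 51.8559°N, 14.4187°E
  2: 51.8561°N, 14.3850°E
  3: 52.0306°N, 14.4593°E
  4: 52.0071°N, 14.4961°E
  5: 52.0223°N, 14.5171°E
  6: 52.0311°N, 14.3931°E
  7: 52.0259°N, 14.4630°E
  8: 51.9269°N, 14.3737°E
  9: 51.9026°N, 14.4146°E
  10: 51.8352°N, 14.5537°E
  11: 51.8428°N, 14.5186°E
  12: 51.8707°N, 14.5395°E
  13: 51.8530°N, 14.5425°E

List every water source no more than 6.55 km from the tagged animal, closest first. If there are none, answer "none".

4

Distances from 51.9550°N, 14.4714°E:
1: 11.6099 km
2: 12.5056 km
3: 8.4567 km
4: 6.0426 km
5: 8.1222 km
6: 10.0329 km
7: 7.9136 km
8: 7.4007 km
9: 7.0164 km
10: 14.4836 km
11: 12.9036 km
12: 10.4843 km
13: 12.3593 km
Threshold 6.55 km: 4 (6.0426 km) is within range.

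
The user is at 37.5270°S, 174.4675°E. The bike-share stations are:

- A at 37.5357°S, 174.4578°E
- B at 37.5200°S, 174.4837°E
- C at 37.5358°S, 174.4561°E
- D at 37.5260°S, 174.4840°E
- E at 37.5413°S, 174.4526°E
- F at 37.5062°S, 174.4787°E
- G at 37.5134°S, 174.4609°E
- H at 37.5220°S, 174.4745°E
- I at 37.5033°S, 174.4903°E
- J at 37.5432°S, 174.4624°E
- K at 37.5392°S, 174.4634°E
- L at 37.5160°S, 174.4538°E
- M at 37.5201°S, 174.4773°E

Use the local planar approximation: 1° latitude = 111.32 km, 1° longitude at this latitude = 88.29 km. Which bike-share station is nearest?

Distances from 37.5270°S, 174.4675°E:
A: 1.2928 km
B: 1.6288 km
C: 1.4045 km
D: 1.4610 km
E: 2.0651 km
F: 2.5178 km
G: 1.6222 km
H: 0.8317 km
I: 3.3185 km
J: 1.8587 km
K: 1.4055 km
L: 1.7212 km
M: 1.1570 km
Minimum: H at 0.8317 km.

H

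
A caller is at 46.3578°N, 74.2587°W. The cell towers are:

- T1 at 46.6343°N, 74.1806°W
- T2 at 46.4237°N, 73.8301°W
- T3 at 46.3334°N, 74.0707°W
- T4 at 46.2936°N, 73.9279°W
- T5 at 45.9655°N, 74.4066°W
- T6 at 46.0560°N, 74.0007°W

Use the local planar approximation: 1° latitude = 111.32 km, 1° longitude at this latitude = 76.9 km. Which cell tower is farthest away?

Distances from 46.3578°N, 74.2587°W:
T1: 31.3605 km
T2: 33.7659 km
T3: 14.7101 km
T4: 26.4234 km
T5: 45.1276 km
T6: 39.0173 km
Maximum: T5 at 45.1276 km.

T5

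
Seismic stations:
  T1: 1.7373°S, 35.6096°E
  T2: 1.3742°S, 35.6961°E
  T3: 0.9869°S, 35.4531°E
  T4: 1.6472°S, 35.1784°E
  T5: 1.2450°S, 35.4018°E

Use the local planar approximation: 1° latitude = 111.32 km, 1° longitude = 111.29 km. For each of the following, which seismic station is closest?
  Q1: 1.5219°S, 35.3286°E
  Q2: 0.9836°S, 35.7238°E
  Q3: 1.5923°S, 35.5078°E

Q1→T4; Q2→T3; Q3→T1

Q1 at 1.5219°S, 35.3286°E:
  T1: √((-0.2154·111.32)² + (0.2810·111.29)²) = √(574.960214 + 977.968631) = 39.4072 km
  T2: √((0.1477·111.32)² + (0.3675·111.29)²) = √(270.338180 + 1672.734336) = 44.0803 km
  T3: √((0.5350·111.32)² + (0.1245·111.29)²) = √(3546.940958 + 191.977790) = 61.1467 km
  T4: √((-0.1253·111.32)² + (-0.1502·111.29)²) = √(194.557751 + 279.416566) = 21.7710 km
  T5: √((0.2769·111.32)² + (0.0732·111.29)²) = √(950.150293 + 66.364289) = 31.8828 km
  → nearest: T4 (21.7710 km)
Q2 at 0.9836°S, 35.7238°E:
  T1: √((-0.7537·111.32)² + (-0.1142·111.29)²) = √(7039.526139 + 161.526764) = 84.8590 km
  T2: √((-0.3906·111.32)² + (-0.0277·111.29)²) = √(1890.648843 + 9.503243) = 43.5907 km
  T3: √((-0.0033·111.32)² + (-0.2707·111.29)²) = √(0.134950 + 907.588107) = 30.1284 km
  T4: √((-0.6636·111.32)² + (-0.5454·111.29)²) = √(5457.065292 + 3684.194518) = 95.6099 km
  T5: √((-0.2614·111.32)² + (-0.3220·111.29)²) = √(846.754595 + 1284.174460) = 46.1620 km
  → nearest: T3 (30.1284 km)
Q3 at 1.5923°S, 35.5078°E:
  T1: √((-0.1450·111.32)² + (0.1018·111.29)²) = √(260.544794 + 128.353537) = 19.7205 km
  T2: √((0.2181·111.32)² + (0.1883·111.29)²) = √(589.464597 + 439.150038) = 32.0720 km
  T3: √((0.6054·111.32)² + (-0.0547·111.29)²) = √(4541.833702 + 37.058423) = 67.6675 km
  T4: √((-0.0549·111.32)² + (-0.3294·111.29)²) = √(37.350041 + 1343.876855) = 37.1649 km
  T5: √((0.3473·111.32)² + (-0.1060·111.29)²) = √(1494.706634 + 139.163075) = 40.4212 km
  → nearest: T1 (19.7205 km)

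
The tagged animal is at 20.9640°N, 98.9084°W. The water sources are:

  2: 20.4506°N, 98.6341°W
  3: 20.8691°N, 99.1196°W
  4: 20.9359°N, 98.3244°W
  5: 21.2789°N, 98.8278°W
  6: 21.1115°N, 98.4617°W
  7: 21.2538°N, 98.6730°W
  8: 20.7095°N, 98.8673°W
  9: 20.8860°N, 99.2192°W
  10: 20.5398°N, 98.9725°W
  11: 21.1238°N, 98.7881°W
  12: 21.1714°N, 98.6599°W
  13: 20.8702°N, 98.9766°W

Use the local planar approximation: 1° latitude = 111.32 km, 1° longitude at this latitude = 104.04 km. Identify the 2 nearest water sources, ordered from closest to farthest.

13, 11

Distances from 20.9640°N, 98.9084°W:
2: √((-0.5134·111.32)² + (0.2743·104.04)²) = √(3266.315441 + 814.427261) = 63.8807 km
3: √((-0.0949·111.32)² + (-0.2112·104.04)²) = √(111.603758 + 482.823628) = 24.3809 km
4: √((-0.0281·111.32)² + (0.5840·104.04)²) = √(9.784960 + 3691.699828) = 60.8398 km
5: √((0.3149·111.32)² + (0.0806·104.04)²) = √(1228.829749 + 70.318690) = 36.0437 km
6: √((0.1475·111.32)² + (0.4467·104.04)²) = √(269.606548 + 2159.894766) = 49.2900 km
7: √((0.2898·111.32)² + (0.2354·104.04)²) = √(1040.742183 + 599.809865) = 40.5037 km
8: √((-0.2545·111.32)² + (0.0411·104.04)²) = √(802.642161 + 18.284552) = 28.6518 km
9: √((-0.0780·111.32)² + (-0.3108·104.04)²) = √(75.393794 + 1045.593097) = 33.4811 km
10: √((-0.4242·111.32)² + (-0.0641·104.04)²) = √(2229.911995 + 44.475081) = 47.6905 km
11: √((0.1598·111.32)² + (0.1203·104.04)²) = √(316.446244 + 156.650556) = 21.7508 km
12: √((0.2074·111.32)² + (0.2485·104.04)²) = √(533.045031 + 668.426214) = 34.6622 km
13: √((-0.0938·111.32)² + (-0.0682·104.04)²) = √(109.031521 + 50.346518) = 12.6245 km
Sorted: 13 (12.6245 km) < 11 (21.7508 km) < 3 (24.3809 km) < 8 (28.6518 km) < …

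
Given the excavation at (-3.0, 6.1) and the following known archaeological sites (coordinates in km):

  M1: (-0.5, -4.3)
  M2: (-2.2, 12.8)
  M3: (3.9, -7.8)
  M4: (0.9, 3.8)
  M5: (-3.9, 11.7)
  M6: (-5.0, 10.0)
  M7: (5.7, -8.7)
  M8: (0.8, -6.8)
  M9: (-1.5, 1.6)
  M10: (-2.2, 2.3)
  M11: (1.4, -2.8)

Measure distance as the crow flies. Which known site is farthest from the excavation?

Distances from (-3.0, 6.1):
M1: √((2.5)² + (-10.4)²) = √(6.250 + 108.160) = 10.7 km
M2: √((0.8)² + (6.7)²) = √(0.640 + 44.890) = 6.7 km
M3: √((6.9)² + (-13.9)²) = √(47.610 + 193.210) = 15.5 km
M4: √((3.9)² + (-2.3)²) = √(15.210 + 5.290) = 4.5 km
M5: √((-0.9)² + (5.6)²) = √(0.810 + 31.360) = 5.7 km
M6: √((-2.0)² + (3.9)²) = √(4.000 + 15.210) = 4.4 km
M7: √((8.7)² + (-14.8)²) = √(75.690 + 219.040) = 17.2 km
M8: √((3.8)² + (-12.9)²) = √(14.440 + 166.410) = 13.4 km
M9: √((1.5)² + (-4.5)²) = √(2.250 + 20.250) = 4.7 km
M10: √((0.8)² + (-3.8)²) = √(0.640 + 14.440) = 3.9 km
M11: √((4.4)² + (-8.9)²) = √(19.360 + 79.210) = 9.9 km
Maximum: M7 at 17.2 km.

M7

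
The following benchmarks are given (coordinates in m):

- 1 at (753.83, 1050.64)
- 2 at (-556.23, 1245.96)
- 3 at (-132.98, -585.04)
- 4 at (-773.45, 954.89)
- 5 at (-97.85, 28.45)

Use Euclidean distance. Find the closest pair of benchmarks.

2 and 4

Pairwise distances:
1–2: 1324.54 m
1–3: 1860.61 m
1–4: 1530.28 m
1–5: 1330.50 m
2–3: 1879.28 m
2–4: 363.19 m
2–5: 1300.94 m
3–4: 1667.81 m
3–5: 614.49 m
4–5: 1146.62 m
Closest pair: 2–4 at 363.19 m.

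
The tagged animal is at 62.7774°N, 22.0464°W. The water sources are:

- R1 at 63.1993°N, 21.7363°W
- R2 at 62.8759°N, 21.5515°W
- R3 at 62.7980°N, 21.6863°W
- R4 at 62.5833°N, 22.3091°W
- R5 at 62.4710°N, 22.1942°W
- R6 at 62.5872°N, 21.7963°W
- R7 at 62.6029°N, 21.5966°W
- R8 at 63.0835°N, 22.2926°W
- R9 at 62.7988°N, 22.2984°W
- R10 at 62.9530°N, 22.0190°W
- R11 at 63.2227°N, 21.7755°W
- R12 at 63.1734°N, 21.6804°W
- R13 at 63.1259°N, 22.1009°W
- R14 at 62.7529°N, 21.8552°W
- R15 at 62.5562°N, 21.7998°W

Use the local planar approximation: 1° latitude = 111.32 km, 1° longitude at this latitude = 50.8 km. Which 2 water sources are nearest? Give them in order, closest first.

R14, R9

Distances from 62.7774°N, 22.0464°W:
R1: 49.5374 km
R2: 27.4280 km
R3: 18.4363 km
R4: 25.3962 km
R5: 34.9251 km
R6: 24.6925 km
R7: 29.9910 km
R8: 36.2978 km
R9: 13.0214 km
R10: 19.5973 km
R11: 51.4456 km
R12: 47.8433 km
R13: 38.8937 km
R14: 10.0886 km
R15: 27.6274 km
Sorted: R14 (10.0886 km) < R9 (13.0214 km) < R3 (18.4363 km) < R10 (19.5973 km) < …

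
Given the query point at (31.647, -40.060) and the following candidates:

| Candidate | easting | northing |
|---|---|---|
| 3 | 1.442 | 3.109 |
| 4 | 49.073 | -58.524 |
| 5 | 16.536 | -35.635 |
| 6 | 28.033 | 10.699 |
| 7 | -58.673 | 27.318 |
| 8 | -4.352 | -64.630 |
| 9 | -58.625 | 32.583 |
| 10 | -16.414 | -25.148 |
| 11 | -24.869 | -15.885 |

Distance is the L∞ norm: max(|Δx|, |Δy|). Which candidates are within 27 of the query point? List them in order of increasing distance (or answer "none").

Distances from (31.647, -40.060):
3: max(|-30.205|, |43.169|) = 43.169
4: max(|17.426|, |-18.464|) = 18.464
5: max(|-15.111|, |4.425|) = 15.111
6: max(|-3.614|, |50.759|) = 50.759
7: max(|-90.320|, |67.378|) = 90.320
8: max(|-35.999|, |-24.570|) = 35.999
9: max(|-90.272|, |72.643|) = 90.272
10: max(|-48.061|, |14.912|) = 48.061
11: max(|-56.516|, |24.175|) = 56.516
Threshold 27: 5 (15.111), 4 (18.464) are within range.

5, 4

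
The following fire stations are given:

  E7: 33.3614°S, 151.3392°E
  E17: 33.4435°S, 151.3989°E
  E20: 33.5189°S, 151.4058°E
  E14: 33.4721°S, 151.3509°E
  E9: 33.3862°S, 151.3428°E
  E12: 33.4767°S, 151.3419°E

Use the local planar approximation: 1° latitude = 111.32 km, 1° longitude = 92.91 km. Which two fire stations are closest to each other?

Pairwise distances:
E7–E17: √((-0.0821·111.32)² + (0.0597·92.91)²) = √(83.528121 + 30.766180) = 10.6909 km
E7–E20: √((-0.1575·111.32)² + (0.0666·92.91)²) = √(307.402582 + 38.288943) = 18.5928 km
E7–E14: √((-0.1107·111.32)² + (0.0117·92.91)²) = √(151.859385 + 1.181671) = 12.3710 km
E7–E9: √((-0.0248·111.32)² + (0.0036·92.91)²) = √(7.621663 + 0.111874) = 2.7809 km
E7–E12: √((-0.1153·111.32)² + (0.0027·92.91)²) = √(164.742256 + 0.062929) = 12.8376 km
E17–E20: √((-0.0754·111.32)² + (0.0069·92.91)²) = √(70.451312 + 0.410982) = 8.4180 km
E17–E14: √((-0.0286·111.32)² + (-0.0480·92.91)²) = √(10.136277 + 19.888746) = 5.4795 km
E17–E9: √((0.0573·111.32)² + (-0.0561·92.91)²) = √(40.686997 + 27.167560) = 8.2374 km
E17–E12: √((-0.0332·111.32)² + (-0.0570·92.91)²) = √(13.659115 + 28.046239) = 6.4580 km
E20–E14: √((0.0468·111.32)² + (-0.0549·92.91)²) = √(27.141766 + 26.017742) = 7.2911 km
E20–E9: √((0.1327·111.32)² + (-0.0630·92.91)²) = √(218.216829 + 34.261472) = 15.8896 km
E20–E12: √((0.0422·111.32)² + (-0.0639·92.91)²) = √(22.068423 + 35.247363) = 7.5707 km
E14–E9: √((0.0859·111.32)² + (-0.0081·92.91)²) = √(91.439264 + 0.566363) = 9.5920 km
E14–E12: √((-0.0046·111.32)² + (-0.0090·92.91)²) = √(0.262218 + 0.699214) = 0.9805 km
E9–E12: √((-0.0905·111.32)² + (-0.0009·92.91)²) = √(101.494744 + 0.006992) = 10.0748 km
Closest pair: E14–E12 at 0.9805 km.

E14 and E12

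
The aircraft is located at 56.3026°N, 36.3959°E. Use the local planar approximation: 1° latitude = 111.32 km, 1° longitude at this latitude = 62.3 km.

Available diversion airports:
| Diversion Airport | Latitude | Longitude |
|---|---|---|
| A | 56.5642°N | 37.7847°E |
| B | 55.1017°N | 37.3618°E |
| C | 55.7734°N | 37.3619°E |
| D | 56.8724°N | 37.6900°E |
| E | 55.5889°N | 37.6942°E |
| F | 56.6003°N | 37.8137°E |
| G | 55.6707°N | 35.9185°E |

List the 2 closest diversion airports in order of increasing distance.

Distances from 56.3026°N, 36.3959°E:
A: √((0.2616·111.32)² + (1.3888·62.3)²) = √(848.050813 + 7486.098015) = 91.2916 km
B: √((-1.2009·111.32)² + (0.9659·62.3)²) = √(17871.462121 + 3621.099225) = 146.6034 km
C: √((-0.5292·111.32)² + (0.9660·62.3)²) = √(3470.452194 + 3621.849051) = 84.2158 km
D: √((0.5698·111.32)² + (1.2941·62.3)²) = √(4023.382153 + 6499.976219) = 102.5834 km
E: √((-0.7137·111.32)² + (1.2983·62.3)²) = √(6312.156948 + 6542.236015) = 113.3772 km
F: √((0.2977·111.32)² + (1.4178·62.3)²) = √(1098.257214 + 7802.001642) = 94.3412 km
G: √((-0.6319·111.32)² + (-0.4774·62.3)²) = √(4948.152843 + 884.587754) = 76.3724 km
Sorted: G (76.3724 km) < C (84.2158 km) < A (91.2916 km) < F (94.3412 km) < …

G, C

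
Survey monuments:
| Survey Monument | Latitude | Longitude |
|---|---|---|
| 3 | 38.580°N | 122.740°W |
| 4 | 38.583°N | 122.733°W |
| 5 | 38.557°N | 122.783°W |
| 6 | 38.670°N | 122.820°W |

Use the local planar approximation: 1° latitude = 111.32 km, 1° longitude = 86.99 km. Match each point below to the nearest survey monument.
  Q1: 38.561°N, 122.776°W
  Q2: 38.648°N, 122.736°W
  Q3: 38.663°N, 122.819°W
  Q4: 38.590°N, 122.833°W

Q1 at 38.561°N, 122.776°W:
  3: √((0.019·111.32)² + (0.036·86.99)²) = √(4.47356 + 9.80717) = 3.779 km
  4: √((0.022·111.32)² + (0.043·86.99)²) = √(5.99780 + 13.99186) = 4.471 km
  5: √((-0.004·111.32)² + (-0.007·86.99)²) = √(0.19827 + 0.37080) = 0.754 km
  6: √((0.109·111.32)² + (-0.044·86.99)²) = √(147.23104 + 14.65022) = 12.723 km
  → nearest: 5 (0.754 km)
Q2 at 38.648°N, 122.736°W:
  3: √((-0.068·111.32)² + (-0.004·86.99)²) = √(57.30127 + 0.12108) = 7.578 km
  4: √((-0.065·111.32)² + (0.003·86.99)²) = √(52.35680 + 0.06811) = 7.241 km
  5: √((-0.091·111.32)² + (-0.047·86.99)²) = √(102.61933 + 16.71608) = 10.924 km
  6: √((0.022·111.32)² + (-0.084·86.99)²) = √(5.99780 + 53.39459) = 7.707 km
  → nearest: 4 (7.241 km)
Q3 at 38.663°N, 122.819°W:
  3: √((-0.083·111.32)² + (0.079·86.99)²) = √(85.36947 + 47.22727) = 11.515 km
  4: √((-0.080·111.32)² + (0.086·86.99)²) = √(79.30971 + 55.96746) = 11.631 km
  5: √((-0.106·111.32)² + (0.036·86.99)²) = √(139.23811 + 9.80717) = 12.208 km
  6: √((0.007·111.32)² + (-0.001·86.99)²) = √(0.60721 + 0.00757) = 0.784 km
  → nearest: 6 (0.784 km)
Q4 at 38.590°N, 122.833°W:
  3: √((-0.010·111.32)² + (0.093·86.99)²) = √(1.23921 + 65.44923) = 8.166 km
  4: √((-0.007·111.32)² + (0.100·86.99)²) = √(0.60721 + 75.67260) = 8.734 km
  5: √((-0.033·111.32)² + (0.050·86.99)²) = √(13.49504 + 18.91815) = 5.693 km
  6: √((0.080·111.32)² + (0.013·86.99)²) = √(79.30971 + 1.27887) = 8.977 km
  → nearest: 5 (5.693 km)

Q1→5; Q2→4; Q3→6; Q4→5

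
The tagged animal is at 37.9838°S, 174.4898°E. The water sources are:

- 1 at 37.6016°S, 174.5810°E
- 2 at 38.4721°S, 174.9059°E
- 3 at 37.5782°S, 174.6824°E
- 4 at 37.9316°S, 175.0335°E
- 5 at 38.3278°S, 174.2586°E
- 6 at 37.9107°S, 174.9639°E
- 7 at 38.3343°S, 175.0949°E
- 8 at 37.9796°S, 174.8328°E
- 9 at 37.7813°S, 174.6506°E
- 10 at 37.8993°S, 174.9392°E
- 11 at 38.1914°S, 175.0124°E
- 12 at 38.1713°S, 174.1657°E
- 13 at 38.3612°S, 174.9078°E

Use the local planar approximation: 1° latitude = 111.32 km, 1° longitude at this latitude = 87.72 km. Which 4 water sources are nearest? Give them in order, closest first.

9, 8, 12, 10

Distances from 37.9838°S, 174.4898°E:
1: √((0.3822·111.32)² + (0.0912·87.72)²) = √(1810.205003 + 64.001024) = 43.2921 km
2: √((-0.4883·111.32)² + (0.4161·87.72)²) = √(2954.743894 + 1332.271316) = 65.4753 km
3: √((0.4056·111.32)² + (0.1926·87.72)²) = √(2038.648200 + 285.436700) = 48.2088 km
4: √((0.0522·111.32)² + (0.5437·87.72)²) = √(33.766605 + 2274.656970) = 48.0461 km
5: √((-0.3440·111.32)² + (-0.2312·87.72)²) = √(1466.436563 + 411.313445) = 43.3330 km
6: √((0.0731·111.32)² + (0.4741·87.72)²) = √(66.218776 + 1729.566069) = 42.3767 km
7: √((-0.3505·111.32)² + (0.6051·87.72)²) = √(1522.377792 + 2817.419732) = 65.8771 km
8: √((0.0042·111.32)² + (0.3430·87.72)²) = √(0.218597 + 905.285337) = 30.0916 km
9: √((0.2025·111.32)² + (0.1608·87.72)²) = √(508.155289 + 198.961632) = 26.5917 km
10: √((0.0845·111.32)² + (0.4494·87.72)²) = √(88.482995 + 1554.044255) = 40.5281 km
11: √((-0.2076·111.32)² + (0.5226·87.72)²) = √(534.073579 + 2101.532239) = 51.3382 km
12: √((-0.1875·111.32)² + (-0.3241·87.72)²) = √(435.661256 + 808.267857) = 35.2694 km
13: √((-0.3774·111.32)² + (0.4180·87.72)²) = √(1765.022260 + 1344.465956) = 55.7628 km
Sorted: 9 (26.5917 km) < 8 (30.0916 km) < 12 (35.2694 km) < 10 (40.5281 km) < 6 (42.3767 km) < 1 (43.2921 km) < …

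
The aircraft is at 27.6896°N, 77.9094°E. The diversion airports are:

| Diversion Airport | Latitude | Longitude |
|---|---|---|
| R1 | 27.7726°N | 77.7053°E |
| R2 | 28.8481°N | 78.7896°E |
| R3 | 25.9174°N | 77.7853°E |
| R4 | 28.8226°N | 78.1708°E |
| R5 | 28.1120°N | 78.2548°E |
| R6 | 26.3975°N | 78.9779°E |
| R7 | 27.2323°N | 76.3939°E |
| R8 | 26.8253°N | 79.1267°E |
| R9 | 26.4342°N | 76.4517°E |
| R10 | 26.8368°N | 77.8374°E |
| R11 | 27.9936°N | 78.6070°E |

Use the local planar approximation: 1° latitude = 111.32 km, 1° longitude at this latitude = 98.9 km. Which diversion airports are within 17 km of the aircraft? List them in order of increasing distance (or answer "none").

none

Distances from 27.6896°N, 77.9094°E:
R1: √((0.0830·111.32)² + (-0.2041·98.9)²) = √(85.369469 + 407.454007) = 22.1996 km
R2: √((1.1585·111.32)² + (0.8802·98.9)²) = √(16631.770040 + 7578.012401) = 155.5949 km
R3: √((-1.7722·111.32)² + (-0.1241·98.9)²) = √(38919.912908 + 150.638557) = 197.6627 km
R4: √((1.1330·111.32)² + (0.2614·98.9)²) = √(15907.656885 + 668.349688) = 128.7478 km
R5: √((0.4224·111.32)² + (0.3454·98.9)²) = √(2211.027857 + 1166.909699) = 58.1200 km
R6: √((-1.2921·111.32)² + (1.0685·98.9)²) = √(20688.959445 + 11167.131653) = 178.4827 km
R7: √((-0.4573·111.32)² + (-1.5155·98.9)²) = √(2591.485589 + 22464.898701) = 158.2921 km
R8: √((-0.8643·111.32)² + (1.2173·98.9)²) = √(9257.109935 + 14493.985658) = 154.1139 km
R9: √((-1.2554·111.32)² + (-1.4577·98.9)²) = √(19530.377777 + 20783.988372) = 200.7844 km
R10: √((-0.8528·111.32)² + (-0.0720·98.9)²) = √(9012.406636 + 50.705793) = 95.2004 km
R11: √((0.3040·111.32)² + (0.6976·98.9)²) = √(1145.232232 + 4759.984374) = 76.8454 km
Threshold 17 km: none within range.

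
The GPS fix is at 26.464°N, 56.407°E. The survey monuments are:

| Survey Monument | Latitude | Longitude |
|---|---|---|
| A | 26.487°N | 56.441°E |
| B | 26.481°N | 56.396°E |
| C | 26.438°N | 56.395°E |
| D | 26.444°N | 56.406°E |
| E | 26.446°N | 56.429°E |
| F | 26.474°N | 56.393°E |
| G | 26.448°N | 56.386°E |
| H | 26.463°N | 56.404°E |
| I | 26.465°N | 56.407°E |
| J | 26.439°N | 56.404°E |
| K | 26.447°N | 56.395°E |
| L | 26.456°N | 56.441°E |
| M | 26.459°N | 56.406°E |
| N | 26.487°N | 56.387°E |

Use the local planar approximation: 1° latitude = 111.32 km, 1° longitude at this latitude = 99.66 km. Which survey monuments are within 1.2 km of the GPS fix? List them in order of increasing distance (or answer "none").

I, H, M

Distances from 26.464°N, 56.407°E:
A: √((0.023·111.32)² + (0.034·99.66)²) = √(6.55544 + 11.48153) = 4.247 km
B: √((0.017·111.32)² + (-0.011·99.66)²) = √(3.58133 + 1.20179) = 2.187 km
C: √((-0.026·111.32)² + (-0.012·99.66)²) = √(8.37709 + 1.43022) = 3.132 km
D: √((-0.020·111.32)² + (-0.001·99.66)²) = √(4.95686 + 0.00993) = 2.229 km
E: √((-0.018·111.32)² + (0.022·99.66)²) = √(4.01505 + 4.80714) = 2.970 km
F: √((0.010·111.32)² + (-0.014·99.66)²) = √(1.23921 + 1.94669) = 1.785 km
G: √((-0.016·111.32)² + (-0.021·99.66)²) = √(3.17239 + 4.38006) = 2.748 km
H: √((-0.001·111.32)² + (-0.003·99.66)²) = √(0.01239 + 0.08939) = 0.319 km
I: √((0.001·111.32)² + (0.000·99.66)²) = √(0.01239 + 0.00000) = 0.111 km
J: √((-0.025·111.32)² + (-0.003·99.66)²) = √(7.74509 + 0.08939) = 2.799 km
K: √((-0.017·111.32)² + (-0.012·99.66)²) = √(3.58133 + 1.43022) = 2.239 km
L: √((-0.008·111.32)² + (0.034·99.66)²) = √(0.79310 + 11.48153) = 3.504 km
M: √((-0.005·111.32)² + (-0.001·99.66)²) = √(0.30980 + 0.00993) = 0.565 km
N: √((0.023·111.32)² + (-0.020·99.66)²) = √(6.55544 + 3.97285) = 3.245 km
Threshold 1.2 km: I (0.111 km), H (0.319 km), M (0.565 km) are within range.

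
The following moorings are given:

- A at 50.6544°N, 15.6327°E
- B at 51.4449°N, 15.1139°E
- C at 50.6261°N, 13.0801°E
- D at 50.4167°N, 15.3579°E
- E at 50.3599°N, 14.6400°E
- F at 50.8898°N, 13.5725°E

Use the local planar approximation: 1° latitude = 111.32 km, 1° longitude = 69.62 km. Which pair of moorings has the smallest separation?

Pairwise distances:
A–B: 95.1226 km
A–C: 177.7399 km
A–D: 32.6526 km
A–E: 76.4932 km
A–F: 145.8053 km
B–C: 168.3946 km
B–D: 115.7129 km
B–E: 125.2073 km
B–F: 123.8321 km
C–D: 160.2845 km
C–E: 112.5706 km
C–F: 45.1320 km
D–E: 50.3786 km
D–F: 134.9964 km
E–F: 94.8842 km
Closest pair: A–D at 32.6526 km.

A and D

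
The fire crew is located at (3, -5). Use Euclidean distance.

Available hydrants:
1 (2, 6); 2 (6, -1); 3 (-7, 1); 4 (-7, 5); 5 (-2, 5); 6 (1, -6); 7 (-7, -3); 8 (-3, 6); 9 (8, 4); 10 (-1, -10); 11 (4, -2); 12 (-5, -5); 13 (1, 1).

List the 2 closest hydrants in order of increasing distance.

Distances from (3, -5):
1: √((-1)² + (11)²) = √(1.000 + 121.000) = 11.0
2: √((3)² + (4)²) = √(9.000 + 16.000) = 5.0
3: √((-10)² + (6)²) = √(100.000 + 36.000) = 11.7
4: √((-10)² + (10)²) = √(100.000 + 100.000) = 14.1
5: √((-5)² + (10)²) = √(25.000 + 100.000) = 11.2
6: √((-2)² + (-1)²) = √(4.000 + 1.000) = 2.2
7: √((-10)² + (2)²) = √(100.000 + 4.000) = 10.2
8: √((-6)² + (11)²) = √(36.000 + 121.000) = 12.5
9: √((5)² + (9)²) = √(25.000 + 81.000) = 10.3
10: √((-4)² + (-5)²) = √(16.000 + 25.000) = 6.4
11: √((1)² + (3)²) = √(1.000 + 9.000) = 3.2
12: √((-8)² + (0)²) = √(64.000 + 0.000) = 8.0
13: √((-2)² + (6)²) = √(4.000 + 36.000) = 6.3
Sorted: 6 (2.2) < 11 (3.2) < 2 (5.0) < 13 (6.3) < …

6, 11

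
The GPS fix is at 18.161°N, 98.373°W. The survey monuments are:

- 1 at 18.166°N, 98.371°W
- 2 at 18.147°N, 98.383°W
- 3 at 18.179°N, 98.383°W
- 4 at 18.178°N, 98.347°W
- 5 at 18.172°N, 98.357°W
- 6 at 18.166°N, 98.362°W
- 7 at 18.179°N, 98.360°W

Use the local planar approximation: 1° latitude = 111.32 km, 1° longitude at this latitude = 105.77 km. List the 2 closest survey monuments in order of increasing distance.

1, 6

Distances from 18.161°N, 98.373°W:
1: √((0.005·111.32)² + (0.002·105.77)²) = √(0.30980 + 0.04475) = 0.595 km
2: √((-0.014·111.32)² + (-0.010·105.77)²) = √(2.42886 + 1.11873) = 1.884 km
3: √((0.018·111.32)² + (-0.010·105.77)²) = √(4.01505 + 1.11873) = 2.266 km
4: √((0.017·111.32)² + (0.026·105.77)²) = √(3.58133 + 7.56261) = 3.338 km
5: √((0.011·111.32)² + (0.016·105.77)²) = √(1.49945 + 2.86395) = 2.089 km
6: √((0.005·111.32)² + (0.011·105.77)²) = √(0.30980 + 1.35366) = 1.290 km
7: √((0.018·111.32)² + (0.013·105.77)²) = √(4.01505 + 1.89065) = 2.430 km
Sorted: 1 (0.595 km) < 6 (1.290 km) < 2 (1.884 km) < 5 (2.089 km) < …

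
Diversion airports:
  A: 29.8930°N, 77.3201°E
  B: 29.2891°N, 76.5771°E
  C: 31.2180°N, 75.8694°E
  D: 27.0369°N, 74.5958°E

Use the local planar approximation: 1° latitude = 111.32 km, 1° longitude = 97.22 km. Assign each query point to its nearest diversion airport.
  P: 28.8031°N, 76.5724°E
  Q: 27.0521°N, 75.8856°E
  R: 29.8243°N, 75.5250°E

P→B; Q→D; R→B

P at 28.8031°N, 76.5724°E:
  A: √((1.0899·111.32)² + (0.7477·97.22)²) = √(14720.403022 + 5284.038762) = 141.4371 km
  B: √((0.4860·111.32)² + (0.0047·97.22)²) = √(2926.974466 + 0.208789) = 54.1034 km
  C: √((2.4149·111.32)² + (-0.7030·97.22)²) = √(72267.777428 + 4671.129241) = 277.3786 km
  D: √((-1.7662·111.32)² + (-1.9766·97.22)²) = √(38656.822768 + 36927.407210) = 274.9259 km
  → nearest: B (54.1034 km)
Q at 27.0521°N, 75.8856°E:
  A: √((2.8409·111.32)² + (1.4345·97.22)²) = √(100013.422411 + 19449.674547) = 345.6343 km
  B: √((2.2370·111.32)² + (0.6915·97.22)²) = √(62012.374842 + 4519.554235) = 257.9378 km
  C: √((4.1659·111.32)² + (-0.0162·97.22)²) = √(215062.196374 + 2.480512) = 463.7507 km
  D: √((-0.0152·111.32)² + (-1.2898·97.22)²) = √(2.863081 + 15723.744517) = 125.4058 km
  → nearest: D (125.4058 km)
R at 29.8243°N, 75.5250°E:
  A: √((0.0687·111.32)² + (1.7951·97.22)²) = √(58.487071 + 30457.098463) = 174.6871 km
  B: √((-0.5352·111.32)² + (1.0521·97.22)²) = √(3549.593373 + 10462.254365) = 118.3717 km
  C: √((1.3937·111.32)² + (0.3444·97.22)²) = √(24070.493556 + 1121.082360) = 158.7185 km
  D: √((-2.7874·111.32)² + (-0.9292·97.22)²) = √(96281.974225 + 8160.741770) = 323.1760 km
  → nearest: B (118.3717 km)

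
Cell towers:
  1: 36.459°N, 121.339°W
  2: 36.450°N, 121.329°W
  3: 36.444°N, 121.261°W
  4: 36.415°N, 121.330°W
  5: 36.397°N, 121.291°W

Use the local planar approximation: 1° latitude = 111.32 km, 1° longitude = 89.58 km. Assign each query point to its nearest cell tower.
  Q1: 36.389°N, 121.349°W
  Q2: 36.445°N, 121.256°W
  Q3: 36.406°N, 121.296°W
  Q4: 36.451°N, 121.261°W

Q1→4; Q2→3; Q3→5; Q4→3

Q1 at 36.389°N, 121.349°W:
  1: √((0.070·111.32)² + (0.010·89.58)²) = √(60.72150 + 0.80246) = 7.844 km
  2: √((0.061·111.32)² + (0.020·89.58)²) = √(46.11116 + 3.20983) = 7.023 km
  3: √((0.055·111.32)² + (0.088·89.58)²) = √(37.48623 + 62.14232) = 9.981 km
  4: √((0.026·111.32)² + (0.019·89.58)²) = √(8.37709 + 2.89687) = 3.358 km
  5: √((0.008·111.32)² + (0.058·89.58)²) = √(0.79310 + 26.99468) = 5.271 km
  → nearest: 4 (3.358 km)
Q2 at 36.445°N, 121.256°W:
  1: √((0.014·111.32)² + (-0.083·89.58)²) = √(2.42886 + 55.28131) = 7.597 km
  2: √((0.005·111.32)² + (-0.073·89.58)²) = √(0.30980 + 42.76297) = 6.563 km
  3: √((-0.001·111.32)² + (-0.005·89.58)²) = √(0.01239 + 0.20061) = 0.462 km
  4: √((-0.030·111.32)² + (-0.074·89.58)²) = √(11.15293 + 43.94258) = 7.423 km
  5: √((-0.048·111.32)² + (-0.035·89.58)²) = √(28.55150 + 9.83011) = 6.195 km
  → nearest: 3 (0.462 km)
Q3 at 36.406°N, 121.296°W:
  1: √((0.053·111.32)² + (-0.043·89.58)²) = √(34.80953 + 14.83744) = 7.046 km
  2: √((0.044·111.32)² + (-0.033·89.58)²) = √(23.99119 + 8.73876) = 5.721 km
  3: √((0.038·111.32)² + (0.035·89.58)²) = √(17.89425 + 9.83011) = 5.265 km
  4: √((0.009·111.32)² + (-0.034·89.58)²) = √(1.00376 + 9.27641) = 3.206 km
  5: √((-0.009·111.32)² + (0.005·89.58)²) = √(1.00376 + 0.20061) = 1.097 km
  → nearest: 5 (1.097 km)
Q4 at 36.451°N, 121.261°W:
  1: √((0.008·111.32)² + (-0.078·89.58)²) = √(0.79310 + 48.82152) = 7.044 km
  2: √((-0.001·111.32)² + (-0.068·89.58)²) = √(0.01239 + 37.10564) = 6.092 km
  3: √((-0.007·111.32)² + (0.000·89.58)²) = √(0.60721 + 0.00000) = 0.779 km
  4: √((-0.036·111.32)² + (-0.069·89.58)²) = √(16.06022 + 38.20501) = 7.366 km
  5: √((-0.054·111.32)² + (-0.030·89.58)²) = √(36.13549 + 7.22212) = 6.585 km
  → nearest: 3 (0.779 km)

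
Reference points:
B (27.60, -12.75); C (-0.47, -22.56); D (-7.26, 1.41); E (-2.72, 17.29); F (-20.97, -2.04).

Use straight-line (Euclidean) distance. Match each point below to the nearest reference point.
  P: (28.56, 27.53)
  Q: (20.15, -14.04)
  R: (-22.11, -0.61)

P→E; Q→B; R→F

P at (28.56, 27.53):
  B: 40.29
  C: 57.89
  D: 44.33
  E: 32.91
  F: 57.69
  → nearest: E (32.91)
Q at (20.15, -14.04):
  B: 7.56
  C: 22.31
  D: 31.46
  E: 38.79
  F: 42.84
  → nearest: B (7.56)
R at (-22.11, -0.61):
  B: 51.17
  C: 30.82
  D: 14.99
  E: 26.39
  F: 1.83
  → nearest: F (1.83)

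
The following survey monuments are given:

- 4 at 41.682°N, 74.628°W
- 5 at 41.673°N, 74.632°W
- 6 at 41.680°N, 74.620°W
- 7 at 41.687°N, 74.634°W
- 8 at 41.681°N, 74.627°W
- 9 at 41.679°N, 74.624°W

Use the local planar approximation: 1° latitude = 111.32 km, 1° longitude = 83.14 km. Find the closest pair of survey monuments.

4 and 8

Pairwise distances:
4–5: 1.056 km
4–6: 0.701 km
4–7: 0.747 km
4–8: 0.139 km
4–9: 0.471 km
5–6: 1.266 km
5–7: 1.567 km
5–8: 0.983 km
5–9: 0.943 km
6–7: 1.401 km
6–8: 0.593 km
6–9: 0.351 km
7–8: 0.886 km
7–9: 1.218 km
8–9: 0.334 km
Closest pair: 4–8 at 0.139 km.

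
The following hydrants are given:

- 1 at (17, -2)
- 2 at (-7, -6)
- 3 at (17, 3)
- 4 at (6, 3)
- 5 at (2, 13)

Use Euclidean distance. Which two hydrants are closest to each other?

1 and 3

Pairwise distances:
1–2: 24.3
1–3: 5.0
1–4: 12.1
1–5: 21.2
2–3: 25.6
2–4: 15.8
2–5: 21.0
3–4: 11.0
3–5: 18.0
4–5: 10.8
Closest pair: 1–3 at 5.0.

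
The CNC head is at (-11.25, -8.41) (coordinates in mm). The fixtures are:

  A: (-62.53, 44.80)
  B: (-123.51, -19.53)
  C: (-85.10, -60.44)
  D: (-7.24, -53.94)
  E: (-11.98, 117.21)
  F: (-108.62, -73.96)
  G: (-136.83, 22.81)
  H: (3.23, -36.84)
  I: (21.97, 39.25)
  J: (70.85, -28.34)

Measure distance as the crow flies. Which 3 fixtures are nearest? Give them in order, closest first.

Distances from (-11.25, -8.41):
A: 73.90 mm
B: 112.81 mm
C: 90.34 mm
D: 45.71 mm
E: 125.62 mm
F: 117.38 mm
G: 129.40 mm
H: 31.91 mm
I: 58.10 mm
J: 84.48 mm
Sorted: H (31.91 mm) < D (45.71 mm) < I (58.10 mm) < A (73.90 mm) < J (84.48 mm) < …

H, D, I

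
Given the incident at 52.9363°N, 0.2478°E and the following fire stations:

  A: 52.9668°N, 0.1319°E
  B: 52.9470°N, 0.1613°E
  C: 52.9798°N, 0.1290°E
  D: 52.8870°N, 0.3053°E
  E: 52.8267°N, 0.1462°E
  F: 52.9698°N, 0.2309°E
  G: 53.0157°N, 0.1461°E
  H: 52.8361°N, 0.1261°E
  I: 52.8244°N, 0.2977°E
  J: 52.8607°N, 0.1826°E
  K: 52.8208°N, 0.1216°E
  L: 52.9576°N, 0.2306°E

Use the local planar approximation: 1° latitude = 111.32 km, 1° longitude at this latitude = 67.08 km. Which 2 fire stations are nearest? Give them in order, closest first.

Distances from 52.9363°N, 0.2478°E:
A: √((0.0305·111.32)² + (-0.1159·67.08)²) = √(11.527790 + 60.443970) = 8.4836 km
B: √((0.0107·111.32)² + (-0.0865·67.08)²) = √(1.418776 + 33.668078) = 5.9234 km
C: √((0.0435·111.32)² + (-0.1188·67.08)²) = √(23.449031 + 63.506619) = 9.3250 km
D: √((-0.0493·111.32)² + (0.0575·67.08)²) = √(30.118978 + 14.877220) = 6.7079 km
E: √((-0.1096·111.32)² + (-0.1016·67.08)²) = √(148.856397 + 46.448696) = 13.9752 km
F: √((0.0335·111.32)² + (-0.0169·67.08)²) = √(13.907082 + 1.285167) = 3.8977 km
G: √((0.0794·111.32)² + (-0.1017·67.08)²) = √(78.124527 + 46.540175) = 11.1653 km
H: √((-0.1002·111.32)² + (-0.1217·67.08)²) = √(124.417605 + 66.644953) = 13.8225 km
I: √((-0.1119·111.32)² + (0.0499·67.08)²) = √(155.169574 + 11.204364) = 12.8986 km
J: √((-0.0756·111.32)² + (-0.0652·67.08)²) = √(70.825555 + 19.128517) = 9.4844 km
K: √((-0.1155·111.32)² + (-0.1262·67.08)²) = √(165.314278 + 71.664623) = 15.3941 km
L: √((0.0213·111.32)² + (-0.0172·67.08)²) = √(5.622191 + 1.331199) = 2.6369 km
Sorted: L (2.6369 km) < F (3.8977 km) < B (5.9234 km) < D (6.7079 km) < …

L, F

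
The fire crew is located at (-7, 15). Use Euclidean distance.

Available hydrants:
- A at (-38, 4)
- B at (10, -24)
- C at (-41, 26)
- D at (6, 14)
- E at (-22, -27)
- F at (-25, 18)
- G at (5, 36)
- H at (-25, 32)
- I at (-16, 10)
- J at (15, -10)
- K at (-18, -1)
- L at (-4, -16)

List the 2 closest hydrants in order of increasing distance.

Distances from (-7, 15):
A: √((-31)² + (-11)²) = √(961.000 + 121.000) = 32.9
B: √((17)² + (-39)²) = √(289.000 + 1521.000) = 42.5
C: √((-34)² + (11)²) = √(1156.000 + 121.000) = 35.7
D: √((13)² + (-1)²) = √(169.000 + 1.000) = 13.0
E: √((-15)² + (-42)²) = √(225.000 + 1764.000) = 44.6
F: √((-18)² + (3)²) = √(324.000 + 9.000) = 18.2
G: √((12)² + (21)²) = √(144.000 + 441.000) = 24.2
H: √((-18)² + (17)²) = √(324.000 + 289.000) = 24.8
I: √((-9)² + (-5)²) = √(81.000 + 25.000) = 10.3
J: √((22)² + (-25)²) = √(484.000 + 625.000) = 33.3
K: √((-11)² + (-16)²) = √(121.000 + 256.000) = 19.4
L: √((3)² + (-31)²) = √(9.000 + 961.000) = 31.1
Sorted: I (10.3) < D (13.0) < F (18.2) < K (19.4) < …

I, D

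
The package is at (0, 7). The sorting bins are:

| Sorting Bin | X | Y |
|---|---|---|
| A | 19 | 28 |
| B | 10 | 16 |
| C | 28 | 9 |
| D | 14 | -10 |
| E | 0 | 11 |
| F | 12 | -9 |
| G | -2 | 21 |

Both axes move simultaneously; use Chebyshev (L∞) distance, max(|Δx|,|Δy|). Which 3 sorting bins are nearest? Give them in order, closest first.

E, B, G

Distances from (0, 7):
A: max(|19|, |21|) = 21
B: max(|10|, |9|) = 10
C: max(|28|, |2|) = 28
D: max(|14|, |-17|) = 17
E: max(|0|, |4|) = 4
F: max(|12|, |-16|) = 16
G: max(|-2|, |14|) = 14
Sorted: E (4) < B (10) < G (14) < F (16) < D (17) < …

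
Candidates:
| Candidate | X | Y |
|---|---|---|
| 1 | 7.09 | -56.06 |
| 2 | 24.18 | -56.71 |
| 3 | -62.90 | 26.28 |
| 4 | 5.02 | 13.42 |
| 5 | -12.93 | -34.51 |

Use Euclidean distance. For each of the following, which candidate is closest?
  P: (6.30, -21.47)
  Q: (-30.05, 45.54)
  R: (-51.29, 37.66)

P at (6.30, -21.47):
  1: 34.60
  2: 39.52
  3: 84.08
  4: 34.91
  5: 23.23
  → nearest: 5 (23.23)
Q at (-30.05, 45.54):
  1: 108.18
  2: 115.74
  3: 38.08
  4: 47.56
  5: 81.86
  → nearest: 3 (38.08)
R at (-51.29, 37.66):
  1: 110.42
  2: 120.84
  3: 16.26
  4: 61.31
  5: 81.73
  → nearest: 3 (16.26)

P→5; Q→3; R→3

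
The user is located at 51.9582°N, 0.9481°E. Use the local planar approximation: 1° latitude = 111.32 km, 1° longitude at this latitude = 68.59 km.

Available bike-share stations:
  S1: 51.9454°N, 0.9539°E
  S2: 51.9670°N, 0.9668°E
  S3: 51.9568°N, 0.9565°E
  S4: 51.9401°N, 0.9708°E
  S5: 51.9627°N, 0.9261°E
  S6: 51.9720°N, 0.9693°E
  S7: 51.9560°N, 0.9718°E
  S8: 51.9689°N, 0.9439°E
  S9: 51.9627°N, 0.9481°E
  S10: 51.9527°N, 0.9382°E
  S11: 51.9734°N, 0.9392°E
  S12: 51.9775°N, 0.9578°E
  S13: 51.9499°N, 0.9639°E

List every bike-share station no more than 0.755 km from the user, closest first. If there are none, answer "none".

S9, S3

Distances from 51.9582°N, 0.9481°E:
S1: √((-0.0128·111.32)² + (0.0058·68.59)²) = √(2.030329 + 0.158262) = 1.4794 km
S2: √((0.0088·111.32)² + (0.0187·68.59)²) = √(0.959648 + 1.645147) = 1.6139 km
S3: √((-0.0014·111.32)² + (0.0084·68.59)²) = √(0.024289 + 0.331956) = 0.5969 km
S4: √((-0.0181·111.32)² + (0.0227·68.59)²) = √(4.059790 + 2.424227) = 2.5464 km
S5: √((0.0045·111.32)² + (-0.0220·68.59)²) = √(0.250941 + 2.277021) = 1.5900 km
S6: √((0.0138·111.32)² + (0.0212·68.59)²) = √(2.359960 + 2.114430) = 2.1153 km
S7: √((-0.0022·111.32)² + (0.0237·68.59)²) = √(0.059978 + 2.642520) = 1.6439 km
S8: √((0.0107·111.32)² + (-0.0042·68.59)²) = √(1.418776 + 0.082989) = 1.2255 km
S9: √((0.0045·111.32)² + (0.0000·68.59)²) = √(0.250941 + 0.000000) = 0.5009 km
S10: √((-0.0055·111.32)² + (-0.0099·68.59)²) = √(0.374862 + 0.461097) = 0.9143 km
S11: √((0.0152·111.32)² + (-0.0089·68.59)²) = √(2.863081 + 0.372650) = 1.7988 km
S12: √((0.0193·111.32)² + (0.0097·68.59)²) = √(4.615949 + 0.442655) = 2.2491 km
S13: √((-0.0083·111.32)² + (0.0158·68.59)²) = √(0.853695 + 1.174453) = 1.4241 km
Threshold 0.755 km: S9 (0.5009 km), S3 (0.5969 km) are within range.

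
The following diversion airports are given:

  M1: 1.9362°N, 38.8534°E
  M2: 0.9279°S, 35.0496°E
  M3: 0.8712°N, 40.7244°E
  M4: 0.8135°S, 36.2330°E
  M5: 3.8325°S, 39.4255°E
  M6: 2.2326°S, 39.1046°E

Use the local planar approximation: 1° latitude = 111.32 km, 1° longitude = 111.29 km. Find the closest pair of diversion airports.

Pairwise distances:
M1–M2: 529.9600 km
M1–M3: 239.6091 km
M1–M4: 422.7764 km
M1–M5: 645.3202 km
M1–M6: 464.9121 km
M2–M3: 662.5435 km
M2–M4: 132.3149 km
M2–M5: 584.5613 km
M2–M6: 474.0769 km
M3–M4: 533.8722 km
M3–M5: 543.2031 km
M3–M6: 389.7140 km
M4–M5: 489.0601 km
M4–M6: 356.4933 km
M5–M6: 181.6462 km
Closest pair: M2–M4 at 132.3149 km.

M2 and M4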